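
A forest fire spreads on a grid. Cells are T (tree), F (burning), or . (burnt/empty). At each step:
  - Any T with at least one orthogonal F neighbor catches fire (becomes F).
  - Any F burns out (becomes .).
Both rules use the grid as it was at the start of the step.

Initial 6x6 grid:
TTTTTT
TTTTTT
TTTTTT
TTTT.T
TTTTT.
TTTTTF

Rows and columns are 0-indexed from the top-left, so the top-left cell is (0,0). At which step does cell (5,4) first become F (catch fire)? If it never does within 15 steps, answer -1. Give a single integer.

Step 1: cell (5,4)='F' (+1 fires, +1 burnt)
  -> target ignites at step 1
Step 2: cell (5,4)='.' (+2 fires, +1 burnt)
Step 3: cell (5,4)='.' (+2 fires, +2 burnt)
Step 4: cell (5,4)='.' (+3 fires, +2 burnt)
Step 5: cell (5,4)='.' (+4 fires, +3 burnt)
Step 6: cell (5,4)='.' (+5 fires, +4 burnt)
Step 7: cell (5,4)='.' (+6 fires, +5 burnt)
Step 8: cell (5,4)='.' (+6 fires, +6 burnt)
Step 9: cell (5,4)='.' (+3 fires, +6 burnt)
Step 10: cell (5,4)='.' (+1 fires, +3 burnt)
Step 11: cell (5,4)='.' (+0 fires, +1 burnt)
  fire out at step 11

1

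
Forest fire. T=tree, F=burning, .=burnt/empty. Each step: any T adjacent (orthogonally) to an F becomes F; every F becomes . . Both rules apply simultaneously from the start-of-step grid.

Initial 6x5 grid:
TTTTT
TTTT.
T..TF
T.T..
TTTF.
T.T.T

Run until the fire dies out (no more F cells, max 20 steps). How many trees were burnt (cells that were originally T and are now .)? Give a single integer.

Answer: 18

Derivation:
Step 1: +2 fires, +2 burnt (F count now 2)
Step 2: +4 fires, +2 burnt (F count now 4)
Step 3: +3 fires, +4 burnt (F count now 3)
Step 4: +5 fires, +3 burnt (F count now 5)
Step 5: +3 fires, +5 burnt (F count now 3)
Step 6: +1 fires, +3 burnt (F count now 1)
Step 7: +0 fires, +1 burnt (F count now 0)
Fire out after step 7
Initially T: 19, now '.': 29
Total burnt (originally-T cells now '.'): 18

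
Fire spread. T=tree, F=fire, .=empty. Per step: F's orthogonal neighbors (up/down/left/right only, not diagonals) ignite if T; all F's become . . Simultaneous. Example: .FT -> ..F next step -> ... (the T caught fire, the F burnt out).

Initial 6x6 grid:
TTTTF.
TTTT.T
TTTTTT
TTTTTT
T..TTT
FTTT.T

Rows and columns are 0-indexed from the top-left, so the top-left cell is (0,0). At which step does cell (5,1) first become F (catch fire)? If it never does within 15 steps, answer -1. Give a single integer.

Step 1: cell (5,1)='F' (+3 fires, +2 burnt)
  -> target ignites at step 1
Step 2: cell (5,1)='.' (+4 fires, +3 burnt)
Step 3: cell (5,1)='.' (+6 fires, +4 burnt)
Step 4: cell (5,1)='.' (+9 fires, +6 burnt)
Step 5: cell (5,1)='.' (+3 fires, +9 burnt)
Step 6: cell (5,1)='.' (+3 fires, +3 burnt)
Step 7: cell (5,1)='.' (+1 fires, +3 burnt)
Step 8: cell (5,1)='.' (+0 fires, +1 burnt)
  fire out at step 8

1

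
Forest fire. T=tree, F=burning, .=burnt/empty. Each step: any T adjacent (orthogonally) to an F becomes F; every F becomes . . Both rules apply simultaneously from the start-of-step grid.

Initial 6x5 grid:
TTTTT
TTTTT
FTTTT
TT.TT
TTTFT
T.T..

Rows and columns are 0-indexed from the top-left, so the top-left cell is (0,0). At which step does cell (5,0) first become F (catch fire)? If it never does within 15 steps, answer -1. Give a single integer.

Step 1: cell (5,0)='T' (+6 fires, +2 burnt)
Step 2: cell (5,0)='T' (+9 fires, +6 burnt)
Step 3: cell (5,0)='F' (+5 fires, +9 burnt)
  -> target ignites at step 3
Step 4: cell (5,0)='.' (+3 fires, +5 burnt)
Step 5: cell (5,0)='.' (+1 fires, +3 burnt)
Step 6: cell (5,0)='.' (+0 fires, +1 burnt)
  fire out at step 6

3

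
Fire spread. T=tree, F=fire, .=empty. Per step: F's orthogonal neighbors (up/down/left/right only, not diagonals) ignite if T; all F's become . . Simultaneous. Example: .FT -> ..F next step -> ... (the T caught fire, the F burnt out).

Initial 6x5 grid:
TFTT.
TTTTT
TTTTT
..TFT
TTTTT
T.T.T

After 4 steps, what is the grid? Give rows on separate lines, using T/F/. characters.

Step 1: 7 trees catch fire, 2 burn out
  F.FT.
  TFTTT
  TTTFT
  ..F.F
  TTTFT
  T.T.T
Step 2: 9 trees catch fire, 7 burn out
  ...F.
  F.FFT
  TFF.F
  .....
  TTF.F
  T.T.T
Step 3: 5 trees catch fire, 9 burn out
  .....
  ....F
  F....
  .....
  TF...
  T.F.F
Step 4: 1 trees catch fire, 5 burn out
  .....
  .....
  .....
  .....
  F....
  T....

.....
.....
.....
.....
F....
T....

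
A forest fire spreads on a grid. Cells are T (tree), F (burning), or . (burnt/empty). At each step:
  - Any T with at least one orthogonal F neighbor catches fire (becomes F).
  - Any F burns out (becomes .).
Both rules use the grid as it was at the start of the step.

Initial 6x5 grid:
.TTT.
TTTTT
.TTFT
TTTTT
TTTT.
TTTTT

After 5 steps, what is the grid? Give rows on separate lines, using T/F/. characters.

Step 1: 4 trees catch fire, 1 burn out
  .TTT.
  TTTFT
  .TF.F
  TTTFT
  TTTT.
  TTTTT
Step 2: 7 trees catch fire, 4 burn out
  .TTF.
  TTF.F
  .F...
  TTF.F
  TTTF.
  TTTTT
Step 3: 5 trees catch fire, 7 burn out
  .TF..
  TF...
  .....
  TF...
  TTF..
  TTTFT
Step 4: 6 trees catch fire, 5 burn out
  .F...
  F....
  .....
  F....
  TF...
  TTF.F
Step 5: 2 trees catch fire, 6 burn out
  .....
  .....
  .....
  .....
  F....
  TF...

.....
.....
.....
.....
F....
TF...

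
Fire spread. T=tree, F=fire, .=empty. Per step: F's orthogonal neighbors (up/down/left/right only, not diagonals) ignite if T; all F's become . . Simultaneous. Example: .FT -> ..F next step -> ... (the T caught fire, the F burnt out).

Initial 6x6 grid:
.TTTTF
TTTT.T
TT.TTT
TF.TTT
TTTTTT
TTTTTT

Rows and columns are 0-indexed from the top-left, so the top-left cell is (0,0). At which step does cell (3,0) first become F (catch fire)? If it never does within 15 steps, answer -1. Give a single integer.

Step 1: cell (3,0)='F' (+5 fires, +2 burnt)
  -> target ignites at step 1
Step 2: cell (3,0)='.' (+7 fires, +5 burnt)
Step 3: cell (3,0)='.' (+10 fires, +7 burnt)
Step 4: cell (3,0)='.' (+6 fires, +10 burnt)
Step 5: cell (3,0)='.' (+2 fires, +6 burnt)
Step 6: cell (3,0)='.' (+0 fires, +2 burnt)
  fire out at step 6

1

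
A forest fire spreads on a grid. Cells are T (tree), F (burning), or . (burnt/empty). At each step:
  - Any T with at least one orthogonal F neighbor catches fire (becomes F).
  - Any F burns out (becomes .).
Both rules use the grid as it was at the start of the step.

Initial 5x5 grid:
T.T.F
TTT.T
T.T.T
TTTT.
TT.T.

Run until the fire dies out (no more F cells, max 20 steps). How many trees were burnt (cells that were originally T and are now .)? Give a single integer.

Answer: 2

Derivation:
Step 1: +1 fires, +1 burnt (F count now 1)
Step 2: +1 fires, +1 burnt (F count now 1)
Step 3: +0 fires, +1 burnt (F count now 0)
Fire out after step 3
Initially T: 16, now '.': 11
Total burnt (originally-T cells now '.'): 2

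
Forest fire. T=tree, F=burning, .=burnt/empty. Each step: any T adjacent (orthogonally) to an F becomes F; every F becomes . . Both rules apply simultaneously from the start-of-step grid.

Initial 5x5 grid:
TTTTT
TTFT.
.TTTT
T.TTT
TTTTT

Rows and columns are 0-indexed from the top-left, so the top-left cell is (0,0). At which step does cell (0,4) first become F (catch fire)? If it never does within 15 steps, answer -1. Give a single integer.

Step 1: cell (0,4)='T' (+4 fires, +1 burnt)
Step 2: cell (0,4)='T' (+6 fires, +4 burnt)
Step 3: cell (0,4)='F' (+5 fires, +6 burnt)
  -> target ignites at step 3
Step 4: cell (0,4)='.' (+3 fires, +5 burnt)
Step 5: cell (0,4)='.' (+2 fires, +3 burnt)
Step 6: cell (0,4)='.' (+1 fires, +2 burnt)
Step 7: cell (0,4)='.' (+0 fires, +1 burnt)
  fire out at step 7

3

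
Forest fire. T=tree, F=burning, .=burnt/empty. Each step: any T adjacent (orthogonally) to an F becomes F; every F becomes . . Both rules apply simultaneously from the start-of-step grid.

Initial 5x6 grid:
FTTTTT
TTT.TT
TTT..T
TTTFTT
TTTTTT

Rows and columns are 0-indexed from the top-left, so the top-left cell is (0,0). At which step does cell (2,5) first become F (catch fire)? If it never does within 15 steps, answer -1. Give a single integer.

Step 1: cell (2,5)='T' (+5 fires, +2 burnt)
Step 2: cell (2,5)='T' (+8 fires, +5 burnt)
Step 3: cell (2,5)='F' (+7 fires, +8 burnt)
  -> target ignites at step 3
Step 4: cell (2,5)='.' (+3 fires, +7 burnt)
Step 5: cell (2,5)='.' (+2 fires, +3 burnt)
Step 6: cell (2,5)='.' (+0 fires, +2 burnt)
  fire out at step 6

3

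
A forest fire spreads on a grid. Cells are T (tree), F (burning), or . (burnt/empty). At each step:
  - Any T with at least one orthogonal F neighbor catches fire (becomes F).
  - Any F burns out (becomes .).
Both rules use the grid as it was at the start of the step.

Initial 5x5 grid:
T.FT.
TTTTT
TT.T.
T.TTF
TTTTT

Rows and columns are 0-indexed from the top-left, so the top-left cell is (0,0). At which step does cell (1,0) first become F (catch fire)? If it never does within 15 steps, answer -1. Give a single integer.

Step 1: cell (1,0)='T' (+4 fires, +2 burnt)
Step 2: cell (1,0)='T' (+5 fires, +4 burnt)
Step 3: cell (1,0)='F' (+4 fires, +5 burnt)
  -> target ignites at step 3
Step 4: cell (1,0)='.' (+3 fires, +4 burnt)
Step 5: cell (1,0)='.' (+2 fires, +3 burnt)
Step 6: cell (1,0)='.' (+0 fires, +2 burnt)
  fire out at step 6

3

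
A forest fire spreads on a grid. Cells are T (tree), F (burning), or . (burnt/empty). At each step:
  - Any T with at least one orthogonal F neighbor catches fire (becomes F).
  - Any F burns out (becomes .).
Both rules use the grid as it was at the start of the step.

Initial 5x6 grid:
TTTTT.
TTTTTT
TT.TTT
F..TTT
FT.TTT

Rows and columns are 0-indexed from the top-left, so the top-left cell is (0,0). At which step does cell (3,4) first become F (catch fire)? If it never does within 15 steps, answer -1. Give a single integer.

Step 1: cell (3,4)='T' (+2 fires, +2 burnt)
Step 2: cell (3,4)='T' (+2 fires, +2 burnt)
Step 3: cell (3,4)='T' (+2 fires, +2 burnt)
Step 4: cell (3,4)='T' (+2 fires, +2 burnt)
Step 5: cell (3,4)='T' (+2 fires, +2 burnt)
Step 6: cell (3,4)='T' (+3 fires, +2 burnt)
Step 7: cell (3,4)='T' (+4 fires, +3 burnt)
Step 8: cell (3,4)='F' (+3 fires, +4 burnt)
  -> target ignites at step 8
Step 9: cell (3,4)='.' (+2 fires, +3 burnt)
Step 10: cell (3,4)='.' (+1 fires, +2 burnt)
Step 11: cell (3,4)='.' (+0 fires, +1 burnt)
  fire out at step 11

8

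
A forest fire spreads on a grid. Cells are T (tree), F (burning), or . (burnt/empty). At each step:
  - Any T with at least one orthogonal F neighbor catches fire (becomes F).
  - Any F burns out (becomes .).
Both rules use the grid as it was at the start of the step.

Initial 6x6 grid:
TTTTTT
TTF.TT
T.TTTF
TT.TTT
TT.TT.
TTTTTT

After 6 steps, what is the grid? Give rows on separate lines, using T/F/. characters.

Step 1: 6 trees catch fire, 2 burn out
  TTFTTT
  TF..TF
  T.FTF.
  TT.TTF
  TT.TT.
  TTTTTT
Step 2: 7 trees catch fire, 6 burn out
  TF.FTF
  F...F.
  T..F..
  TT.TF.
  TT.TT.
  TTTTTT
Step 3: 5 trees catch fire, 7 burn out
  F...F.
  ......
  F.....
  TT.F..
  TT.TF.
  TTTTTT
Step 4: 3 trees catch fire, 5 burn out
  ......
  ......
  ......
  FT....
  TT.F..
  TTTTFT
Step 5: 4 trees catch fire, 3 burn out
  ......
  ......
  ......
  .F....
  FT....
  TTTF.F
Step 6: 3 trees catch fire, 4 burn out
  ......
  ......
  ......
  ......
  .F....
  FTF...

......
......
......
......
.F....
FTF...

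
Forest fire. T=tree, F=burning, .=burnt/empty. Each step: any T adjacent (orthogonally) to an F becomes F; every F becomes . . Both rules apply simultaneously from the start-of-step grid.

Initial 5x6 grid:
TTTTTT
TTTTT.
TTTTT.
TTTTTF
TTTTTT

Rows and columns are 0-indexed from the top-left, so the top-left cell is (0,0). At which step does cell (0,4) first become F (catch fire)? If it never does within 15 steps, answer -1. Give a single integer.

Step 1: cell (0,4)='T' (+2 fires, +1 burnt)
Step 2: cell (0,4)='T' (+3 fires, +2 burnt)
Step 3: cell (0,4)='T' (+4 fires, +3 burnt)
Step 4: cell (0,4)='F' (+5 fires, +4 burnt)
  -> target ignites at step 4
Step 5: cell (0,4)='.' (+6 fires, +5 burnt)
Step 6: cell (0,4)='.' (+4 fires, +6 burnt)
Step 7: cell (0,4)='.' (+2 fires, +4 burnt)
Step 8: cell (0,4)='.' (+1 fires, +2 burnt)
Step 9: cell (0,4)='.' (+0 fires, +1 burnt)
  fire out at step 9

4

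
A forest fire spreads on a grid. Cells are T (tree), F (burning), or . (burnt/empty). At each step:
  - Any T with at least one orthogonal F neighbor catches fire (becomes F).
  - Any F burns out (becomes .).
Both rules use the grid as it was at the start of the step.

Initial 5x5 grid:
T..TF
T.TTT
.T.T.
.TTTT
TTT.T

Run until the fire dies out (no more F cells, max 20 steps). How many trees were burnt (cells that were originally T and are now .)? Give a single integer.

Step 1: +2 fires, +1 burnt (F count now 2)
Step 2: +1 fires, +2 burnt (F count now 1)
Step 3: +2 fires, +1 burnt (F count now 2)
Step 4: +1 fires, +2 burnt (F count now 1)
Step 5: +2 fires, +1 burnt (F count now 2)
Step 6: +3 fires, +2 burnt (F count now 3)
Step 7: +2 fires, +3 burnt (F count now 2)
Step 8: +1 fires, +2 burnt (F count now 1)
Step 9: +0 fires, +1 burnt (F count now 0)
Fire out after step 9
Initially T: 16, now '.': 23
Total burnt (originally-T cells now '.'): 14

Answer: 14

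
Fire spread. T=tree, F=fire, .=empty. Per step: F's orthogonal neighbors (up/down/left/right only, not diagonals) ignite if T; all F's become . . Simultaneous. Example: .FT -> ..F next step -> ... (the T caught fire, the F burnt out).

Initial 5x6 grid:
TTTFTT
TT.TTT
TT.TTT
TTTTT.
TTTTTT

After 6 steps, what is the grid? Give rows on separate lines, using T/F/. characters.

Step 1: 3 trees catch fire, 1 burn out
  TTF.FT
  TT.FTT
  TT.TTT
  TTTTT.
  TTTTTT
Step 2: 4 trees catch fire, 3 burn out
  TF...F
  TT..FT
  TT.FTT
  TTTTT.
  TTTTTT
Step 3: 5 trees catch fire, 4 burn out
  F.....
  TF...F
  TT..FT
  TTTFT.
  TTTTTT
Step 4: 6 trees catch fire, 5 burn out
  ......
  F.....
  TF...F
  TTF.F.
  TTTFTT
Step 5: 4 trees catch fire, 6 burn out
  ......
  ......
  F.....
  TF....
  TTF.FT
Step 6: 3 trees catch fire, 4 burn out
  ......
  ......
  ......
  F.....
  TF...F

......
......
......
F.....
TF...F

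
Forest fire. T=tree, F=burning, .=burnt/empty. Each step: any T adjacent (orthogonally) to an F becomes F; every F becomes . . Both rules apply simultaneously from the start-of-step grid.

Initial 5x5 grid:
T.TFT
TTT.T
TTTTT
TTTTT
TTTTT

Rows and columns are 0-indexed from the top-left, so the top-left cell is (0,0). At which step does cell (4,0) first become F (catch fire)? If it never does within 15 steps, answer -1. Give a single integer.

Step 1: cell (4,0)='T' (+2 fires, +1 burnt)
Step 2: cell (4,0)='T' (+2 fires, +2 burnt)
Step 3: cell (4,0)='T' (+3 fires, +2 burnt)
Step 4: cell (4,0)='T' (+5 fires, +3 burnt)
Step 5: cell (4,0)='T' (+6 fires, +5 burnt)
Step 6: cell (4,0)='T' (+3 fires, +6 burnt)
Step 7: cell (4,0)='F' (+1 fires, +3 burnt)
  -> target ignites at step 7
Step 8: cell (4,0)='.' (+0 fires, +1 burnt)
  fire out at step 8

7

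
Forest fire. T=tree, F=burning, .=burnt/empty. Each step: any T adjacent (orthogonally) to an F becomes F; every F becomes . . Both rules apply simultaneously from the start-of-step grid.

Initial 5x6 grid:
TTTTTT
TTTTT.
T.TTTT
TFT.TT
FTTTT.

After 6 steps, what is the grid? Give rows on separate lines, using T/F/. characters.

Step 1: 3 trees catch fire, 2 burn out
  TTTTTT
  TTTTT.
  T.TTTT
  F.F.TT
  .FTTT.
Step 2: 3 trees catch fire, 3 burn out
  TTTTTT
  TTTTT.
  F.FTTT
  ....TT
  ..FTT.
Step 3: 4 trees catch fire, 3 burn out
  TTTTTT
  FTFTT.
  ...FTT
  ....TT
  ...FT.
Step 4: 6 trees catch fire, 4 burn out
  FTFTTT
  .F.FT.
  ....FT
  ....TT
  ....F.
Step 5: 5 trees catch fire, 6 burn out
  .F.FTT
  ....F.
  .....F
  ....FT
  ......
Step 6: 2 trees catch fire, 5 burn out
  ....FT
  ......
  ......
  .....F
  ......

....FT
......
......
.....F
......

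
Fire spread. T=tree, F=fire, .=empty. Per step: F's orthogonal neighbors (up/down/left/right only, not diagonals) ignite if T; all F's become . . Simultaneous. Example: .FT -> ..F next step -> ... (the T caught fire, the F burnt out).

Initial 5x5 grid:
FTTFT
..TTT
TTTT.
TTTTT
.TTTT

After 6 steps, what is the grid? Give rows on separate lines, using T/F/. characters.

Step 1: 4 trees catch fire, 2 burn out
  .FF.F
  ..TFT
  TTTT.
  TTTTT
  .TTTT
Step 2: 3 trees catch fire, 4 burn out
  .....
  ..F.F
  TTTF.
  TTTTT
  .TTTT
Step 3: 2 trees catch fire, 3 burn out
  .....
  .....
  TTF..
  TTTFT
  .TTTT
Step 4: 4 trees catch fire, 2 burn out
  .....
  .....
  TF...
  TTF.F
  .TTFT
Step 5: 4 trees catch fire, 4 burn out
  .....
  .....
  F....
  TF...
  .TF.F
Step 6: 2 trees catch fire, 4 burn out
  .....
  .....
  .....
  F....
  .F...

.....
.....
.....
F....
.F...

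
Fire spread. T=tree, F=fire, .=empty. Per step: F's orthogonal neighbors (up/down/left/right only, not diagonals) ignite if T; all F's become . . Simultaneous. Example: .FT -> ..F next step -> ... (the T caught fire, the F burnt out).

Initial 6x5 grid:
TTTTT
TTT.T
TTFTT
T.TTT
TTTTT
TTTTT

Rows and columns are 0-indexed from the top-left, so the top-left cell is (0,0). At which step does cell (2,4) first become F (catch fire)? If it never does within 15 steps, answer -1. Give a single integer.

Step 1: cell (2,4)='T' (+4 fires, +1 burnt)
Step 2: cell (2,4)='F' (+6 fires, +4 burnt)
  -> target ignites at step 2
Step 3: cell (2,4)='.' (+9 fires, +6 burnt)
Step 4: cell (2,4)='.' (+6 fires, +9 burnt)
Step 5: cell (2,4)='.' (+2 fires, +6 burnt)
Step 6: cell (2,4)='.' (+0 fires, +2 burnt)
  fire out at step 6

2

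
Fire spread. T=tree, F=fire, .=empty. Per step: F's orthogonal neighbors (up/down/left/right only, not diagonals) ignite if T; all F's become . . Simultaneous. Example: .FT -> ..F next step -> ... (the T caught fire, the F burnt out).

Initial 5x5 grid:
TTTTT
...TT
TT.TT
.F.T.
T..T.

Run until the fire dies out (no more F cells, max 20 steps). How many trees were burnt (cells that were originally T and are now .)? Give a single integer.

Answer: 2

Derivation:
Step 1: +1 fires, +1 burnt (F count now 1)
Step 2: +1 fires, +1 burnt (F count now 1)
Step 3: +0 fires, +1 burnt (F count now 0)
Fire out after step 3
Initially T: 14, now '.': 13
Total burnt (originally-T cells now '.'): 2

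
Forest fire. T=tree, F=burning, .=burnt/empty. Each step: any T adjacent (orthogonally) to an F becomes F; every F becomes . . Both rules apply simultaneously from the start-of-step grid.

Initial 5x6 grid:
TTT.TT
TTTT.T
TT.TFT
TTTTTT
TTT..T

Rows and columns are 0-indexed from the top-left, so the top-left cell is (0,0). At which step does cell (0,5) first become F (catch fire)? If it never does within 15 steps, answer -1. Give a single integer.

Step 1: cell (0,5)='T' (+3 fires, +1 burnt)
Step 2: cell (0,5)='T' (+4 fires, +3 burnt)
Step 3: cell (0,5)='F' (+4 fires, +4 burnt)
  -> target ignites at step 3
Step 4: cell (0,5)='.' (+5 fires, +4 burnt)
Step 5: cell (0,5)='.' (+5 fires, +5 burnt)
Step 6: cell (0,5)='.' (+3 fires, +5 burnt)
Step 7: cell (0,5)='.' (+0 fires, +3 burnt)
  fire out at step 7

3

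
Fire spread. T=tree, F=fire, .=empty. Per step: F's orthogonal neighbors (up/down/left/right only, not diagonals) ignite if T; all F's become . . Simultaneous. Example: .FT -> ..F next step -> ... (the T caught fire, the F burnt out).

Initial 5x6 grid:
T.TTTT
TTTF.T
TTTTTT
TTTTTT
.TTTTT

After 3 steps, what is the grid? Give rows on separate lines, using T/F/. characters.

Step 1: 3 trees catch fire, 1 burn out
  T.TFTT
  TTF..T
  TTTFTT
  TTTTTT
  .TTTTT
Step 2: 6 trees catch fire, 3 burn out
  T.F.FT
  TF...T
  TTF.FT
  TTTFTT
  .TTTTT
Step 3: 7 trees catch fire, 6 burn out
  T....F
  F....T
  TF...F
  TTF.FT
  .TTFTT

T....F
F....T
TF...F
TTF.FT
.TTFTT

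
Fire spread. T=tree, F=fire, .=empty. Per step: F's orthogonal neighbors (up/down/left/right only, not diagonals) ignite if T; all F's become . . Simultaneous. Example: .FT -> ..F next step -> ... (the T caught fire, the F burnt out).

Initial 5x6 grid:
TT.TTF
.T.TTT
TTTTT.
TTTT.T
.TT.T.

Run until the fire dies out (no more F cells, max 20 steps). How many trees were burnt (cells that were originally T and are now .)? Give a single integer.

Step 1: +2 fires, +1 burnt (F count now 2)
Step 2: +2 fires, +2 burnt (F count now 2)
Step 3: +2 fires, +2 burnt (F count now 2)
Step 4: +1 fires, +2 burnt (F count now 1)
Step 5: +2 fires, +1 burnt (F count now 2)
Step 6: +2 fires, +2 burnt (F count now 2)
Step 7: +4 fires, +2 burnt (F count now 4)
Step 8: +3 fires, +4 burnt (F count now 3)
Step 9: +1 fires, +3 burnt (F count now 1)
Step 10: +0 fires, +1 burnt (F count now 0)
Fire out after step 10
Initially T: 21, now '.': 28
Total burnt (originally-T cells now '.'): 19

Answer: 19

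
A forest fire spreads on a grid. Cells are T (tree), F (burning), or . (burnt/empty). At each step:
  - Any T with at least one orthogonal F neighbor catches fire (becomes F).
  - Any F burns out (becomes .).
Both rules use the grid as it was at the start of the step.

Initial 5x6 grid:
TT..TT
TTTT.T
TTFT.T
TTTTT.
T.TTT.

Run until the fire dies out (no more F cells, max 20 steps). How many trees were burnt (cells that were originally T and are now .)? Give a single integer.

Step 1: +4 fires, +1 burnt (F count now 4)
Step 2: +6 fires, +4 burnt (F count now 6)
Step 3: +5 fires, +6 burnt (F count now 5)
Step 4: +3 fires, +5 burnt (F count now 3)
Step 5: +0 fires, +3 burnt (F count now 0)
Fire out after step 5
Initially T: 22, now '.': 26
Total burnt (originally-T cells now '.'): 18

Answer: 18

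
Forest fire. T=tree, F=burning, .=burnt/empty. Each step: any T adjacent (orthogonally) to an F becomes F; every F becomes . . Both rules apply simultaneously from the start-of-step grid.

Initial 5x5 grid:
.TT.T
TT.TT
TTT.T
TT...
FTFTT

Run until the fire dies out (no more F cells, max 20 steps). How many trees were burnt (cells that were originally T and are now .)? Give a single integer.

Answer: 12

Derivation:
Step 1: +3 fires, +2 burnt (F count now 3)
Step 2: +3 fires, +3 burnt (F count now 3)
Step 3: +2 fires, +3 burnt (F count now 2)
Step 4: +2 fires, +2 burnt (F count now 2)
Step 5: +1 fires, +2 burnt (F count now 1)
Step 6: +1 fires, +1 burnt (F count now 1)
Step 7: +0 fires, +1 burnt (F count now 0)
Fire out after step 7
Initially T: 16, now '.': 21
Total burnt (originally-T cells now '.'): 12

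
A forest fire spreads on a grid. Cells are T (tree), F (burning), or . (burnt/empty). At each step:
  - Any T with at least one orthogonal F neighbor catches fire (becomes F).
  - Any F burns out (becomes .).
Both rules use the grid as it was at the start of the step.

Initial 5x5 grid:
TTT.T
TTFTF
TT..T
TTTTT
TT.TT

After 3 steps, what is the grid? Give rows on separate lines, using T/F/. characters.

Step 1: 5 trees catch fire, 2 burn out
  TTF.F
  TF.F.
  TT..F
  TTTTT
  TT.TT
Step 2: 4 trees catch fire, 5 burn out
  TF...
  F....
  TF...
  TTTTF
  TT.TT
Step 3: 5 trees catch fire, 4 burn out
  F....
  .....
  F....
  TFTF.
  TT.TF

F....
.....
F....
TFTF.
TT.TF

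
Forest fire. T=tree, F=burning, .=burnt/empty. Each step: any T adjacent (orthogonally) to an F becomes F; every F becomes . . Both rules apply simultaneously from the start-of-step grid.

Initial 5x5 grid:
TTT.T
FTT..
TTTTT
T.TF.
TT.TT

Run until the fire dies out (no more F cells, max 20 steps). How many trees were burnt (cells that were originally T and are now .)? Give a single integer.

Answer: 16

Derivation:
Step 1: +6 fires, +2 burnt (F count now 6)
Step 2: +7 fires, +6 burnt (F count now 7)
Step 3: +2 fires, +7 burnt (F count now 2)
Step 4: +1 fires, +2 burnt (F count now 1)
Step 5: +0 fires, +1 burnt (F count now 0)
Fire out after step 5
Initially T: 17, now '.': 24
Total burnt (originally-T cells now '.'): 16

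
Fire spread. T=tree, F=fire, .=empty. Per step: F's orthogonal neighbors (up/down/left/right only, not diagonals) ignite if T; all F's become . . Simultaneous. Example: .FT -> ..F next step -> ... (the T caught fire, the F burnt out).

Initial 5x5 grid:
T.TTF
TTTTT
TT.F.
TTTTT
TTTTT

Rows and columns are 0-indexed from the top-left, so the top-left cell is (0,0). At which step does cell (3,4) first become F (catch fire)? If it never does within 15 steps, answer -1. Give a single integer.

Step 1: cell (3,4)='T' (+4 fires, +2 burnt)
Step 2: cell (3,4)='F' (+5 fires, +4 burnt)
  -> target ignites at step 2
Step 3: cell (3,4)='.' (+4 fires, +5 burnt)
Step 4: cell (3,4)='.' (+4 fires, +4 burnt)
Step 5: cell (3,4)='.' (+3 fires, +4 burnt)
Step 6: cell (3,4)='.' (+0 fires, +3 burnt)
  fire out at step 6

2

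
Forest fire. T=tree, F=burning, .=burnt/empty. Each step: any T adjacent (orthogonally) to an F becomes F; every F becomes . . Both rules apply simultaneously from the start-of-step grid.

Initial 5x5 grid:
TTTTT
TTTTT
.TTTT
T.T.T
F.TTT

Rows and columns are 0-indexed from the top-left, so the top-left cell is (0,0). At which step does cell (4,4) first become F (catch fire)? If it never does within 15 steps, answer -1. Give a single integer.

Step 1: cell (4,4)='T' (+1 fires, +1 burnt)
Step 2: cell (4,4)='T' (+0 fires, +1 burnt)
  fire out at step 2
Target never catches fire within 15 steps

-1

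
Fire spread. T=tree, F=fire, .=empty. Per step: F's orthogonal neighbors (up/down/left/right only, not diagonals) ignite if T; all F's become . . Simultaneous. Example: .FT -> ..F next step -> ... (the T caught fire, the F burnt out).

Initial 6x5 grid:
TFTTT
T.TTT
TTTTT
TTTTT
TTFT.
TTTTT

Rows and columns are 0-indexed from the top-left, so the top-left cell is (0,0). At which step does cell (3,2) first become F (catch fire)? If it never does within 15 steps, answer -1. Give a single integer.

Step 1: cell (3,2)='F' (+6 fires, +2 burnt)
  -> target ignites at step 1
Step 2: cell (3,2)='.' (+9 fires, +6 burnt)
Step 3: cell (3,2)='.' (+9 fires, +9 burnt)
Step 4: cell (3,2)='.' (+2 fires, +9 burnt)
Step 5: cell (3,2)='.' (+0 fires, +2 burnt)
  fire out at step 5

1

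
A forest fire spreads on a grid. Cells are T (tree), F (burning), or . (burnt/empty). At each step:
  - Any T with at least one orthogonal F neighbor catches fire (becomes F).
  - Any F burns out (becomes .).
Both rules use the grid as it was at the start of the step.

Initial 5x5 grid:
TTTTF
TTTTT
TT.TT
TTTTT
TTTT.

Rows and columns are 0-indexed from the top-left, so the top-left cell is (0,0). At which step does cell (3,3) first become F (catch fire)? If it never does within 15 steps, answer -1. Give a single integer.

Step 1: cell (3,3)='T' (+2 fires, +1 burnt)
Step 2: cell (3,3)='T' (+3 fires, +2 burnt)
Step 3: cell (3,3)='T' (+4 fires, +3 burnt)
Step 4: cell (3,3)='F' (+3 fires, +4 burnt)
  -> target ignites at step 4
Step 5: cell (3,3)='.' (+4 fires, +3 burnt)
Step 6: cell (3,3)='.' (+3 fires, +4 burnt)
Step 7: cell (3,3)='.' (+2 fires, +3 burnt)
Step 8: cell (3,3)='.' (+1 fires, +2 burnt)
Step 9: cell (3,3)='.' (+0 fires, +1 burnt)
  fire out at step 9

4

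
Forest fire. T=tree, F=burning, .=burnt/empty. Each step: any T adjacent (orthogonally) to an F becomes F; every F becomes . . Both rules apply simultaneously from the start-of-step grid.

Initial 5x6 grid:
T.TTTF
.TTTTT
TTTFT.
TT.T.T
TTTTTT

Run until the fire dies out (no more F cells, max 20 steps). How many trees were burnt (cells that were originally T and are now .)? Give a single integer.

Answer: 22

Derivation:
Step 1: +6 fires, +2 burnt (F count now 6)
Step 2: +5 fires, +6 burnt (F count now 5)
Step 3: +6 fires, +5 burnt (F count now 6)
Step 4: +3 fires, +6 burnt (F count now 3)
Step 5: +2 fires, +3 burnt (F count now 2)
Step 6: +0 fires, +2 burnt (F count now 0)
Fire out after step 6
Initially T: 23, now '.': 29
Total burnt (originally-T cells now '.'): 22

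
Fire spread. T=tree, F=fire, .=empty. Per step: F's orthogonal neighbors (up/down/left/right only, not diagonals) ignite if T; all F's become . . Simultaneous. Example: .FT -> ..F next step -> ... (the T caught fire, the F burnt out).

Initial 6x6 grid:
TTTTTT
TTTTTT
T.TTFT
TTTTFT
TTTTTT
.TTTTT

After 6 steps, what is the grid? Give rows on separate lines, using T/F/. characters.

Step 1: 6 trees catch fire, 2 burn out
  TTTTTT
  TTTTFT
  T.TF.F
  TTTF.F
  TTTTFT
  .TTTTT
Step 2: 8 trees catch fire, 6 burn out
  TTTTFT
  TTTF.F
  T.F...
  TTF...
  TTTF.F
  .TTTFT
Step 3: 7 trees catch fire, 8 burn out
  TTTF.F
  TTF...
  T.....
  TF....
  TTF...
  .TTF.F
Step 4: 5 trees catch fire, 7 burn out
  TTF...
  TF....
  T.....
  F.....
  TF....
  .TF...
Step 5: 5 trees catch fire, 5 burn out
  TF....
  F.....
  F.....
  ......
  F.....
  .F....
Step 6: 1 trees catch fire, 5 burn out
  F.....
  ......
  ......
  ......
  ......
  ......

F.....
......
......
......
......
......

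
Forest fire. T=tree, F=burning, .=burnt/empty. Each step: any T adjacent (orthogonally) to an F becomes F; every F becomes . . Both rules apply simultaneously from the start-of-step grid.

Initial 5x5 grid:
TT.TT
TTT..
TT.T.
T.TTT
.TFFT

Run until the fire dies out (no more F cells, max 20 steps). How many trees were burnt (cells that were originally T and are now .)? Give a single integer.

Step 1: +4 fires, +2 burnt (F count now 4)
Step 2: +2 fires, +4 burnt (F count now 2)
Step 3: +0 fires, +2 burnt (F count now 0)
Fire out after step 3
Initially T: 16, now '.': 15
Total burnt (originally-T cells now '.'): 6

Answer: 6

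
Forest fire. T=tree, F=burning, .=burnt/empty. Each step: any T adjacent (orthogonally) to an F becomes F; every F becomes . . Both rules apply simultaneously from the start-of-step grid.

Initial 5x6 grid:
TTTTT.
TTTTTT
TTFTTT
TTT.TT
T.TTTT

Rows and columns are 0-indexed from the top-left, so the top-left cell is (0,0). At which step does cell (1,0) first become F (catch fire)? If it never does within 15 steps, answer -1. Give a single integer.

Step 1: cell (1,0)='T' (+4 fires, +1 burnt)
Step 2: cell (1,0)='T' (+7 fires, +4 burnt)
Step 3: cell (1,0)='F' (+8 fires, +7 burnt)
  -> target ignites at step 3
Step 4: cell (1,0)='.' (+6 fires, +8 burnt)
Step 5: cell (1,0)='.' (+1 fires, +6 burnt)
Step 6: cell (1,0)='.' (+0 fires, +1 burnt)
  fire out at step 6

3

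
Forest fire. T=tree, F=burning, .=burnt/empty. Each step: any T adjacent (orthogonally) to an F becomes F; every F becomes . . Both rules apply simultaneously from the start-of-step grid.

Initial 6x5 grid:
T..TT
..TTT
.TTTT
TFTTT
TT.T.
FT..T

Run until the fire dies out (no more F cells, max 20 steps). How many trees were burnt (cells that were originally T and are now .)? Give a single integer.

Answer: 17

Derivation:
Step 1: +6 fires, +2 burnt (F count now 6)
Step 2: +2 fires, +6 burnt (F count now 2)
Step 3: +4 fires, +2 burnt (F count now 4)
Step 4: +2 fires, +4 burnt (F count now 2)
Step 5: +2 fires, +2 burnt (F count now 2)
Step 6: +1 fires, +2 burnt (F count now 1)
Step 7: +0 fires, +1 burnt (F count now 0)
Fire out after step 7
Initially T: 19, now '.': 28
Total burnt (originally-T cells now '.'): 17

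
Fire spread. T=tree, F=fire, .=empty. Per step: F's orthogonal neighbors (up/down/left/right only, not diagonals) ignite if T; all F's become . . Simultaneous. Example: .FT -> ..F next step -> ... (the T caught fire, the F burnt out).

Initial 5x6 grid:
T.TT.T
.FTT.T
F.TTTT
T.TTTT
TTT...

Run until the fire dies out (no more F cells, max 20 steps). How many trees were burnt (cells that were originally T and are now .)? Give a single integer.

Step 1: +2 fires, +2 burnt (F count now 2)
Step 2: +4 fires, +2 burnt (F count now 4)
Step 3: +4 fires, +4 burnt (F count now 4)
Step 4: +3 fires, +4 burnt (F count now 3)
Step 5: +2 fires, +3 burnt (F count now 2)
Step 6: +2 fires, +2 burnt (F count now 2)
Step 7: +1 fires, +2 burnt (F count now 1)
Step 8: +0 fires, +1 burnt (F count now 0)
Fire out after step 8
Initially T: 19, now '.': 29
Total burnt (originally-T cells now '.'): 18

Answer: 18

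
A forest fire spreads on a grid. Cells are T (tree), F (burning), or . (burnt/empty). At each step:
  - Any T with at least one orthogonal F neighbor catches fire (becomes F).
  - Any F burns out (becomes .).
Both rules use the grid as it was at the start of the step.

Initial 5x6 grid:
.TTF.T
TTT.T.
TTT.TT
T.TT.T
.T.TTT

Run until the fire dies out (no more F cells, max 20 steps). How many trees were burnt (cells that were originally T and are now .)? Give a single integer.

Step 1: +1 fires, +1 burnt (F count now 1)
Step 2: +2 fires, +1 burnt (F count now 2)
Step 3: +2 fires, +2 burnt (F count now 2)
Step 4: +3 fires, +2 burnt (F count now 3)
Step 5: +2 fires, +3 burnt (F count now 2)
Step 6: +2 fires, +2 burnt (F count now 2)
Step 7: +1 fires, +2 burnt (F count now 1)
Step 8: +1 fires, +1 burnt (F count now 1)
Step 9: +1 fires, +1 burnt (F count now 1)
Step 10: +1 fires, +1 burnt (F count now 1)
Step 11: +1 fires, +1 burnt (F count now 1)
Step 12: +1 fires, +1 burnt (F count now 1)
Step 13: +0 fires, +1 burnt (F count now 0)
Fire out after step 13
Initially T: 20, now '.': 28
Total burnt (originally-T cells now '.'): 18

Answer: 18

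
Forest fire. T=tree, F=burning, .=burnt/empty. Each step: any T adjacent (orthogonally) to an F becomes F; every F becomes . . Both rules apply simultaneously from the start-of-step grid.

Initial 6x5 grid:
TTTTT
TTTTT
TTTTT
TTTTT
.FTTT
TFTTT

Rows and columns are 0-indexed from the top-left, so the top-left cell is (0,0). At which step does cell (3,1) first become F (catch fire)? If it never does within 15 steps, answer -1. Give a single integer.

Step 1: cell (3,1)='F' (+4 fires, +2 burnt)
  -> target ignites at step 1
Step 2: cell (3,1)='.' (+5 fires, +4 burnt)
Step 3: cell (3,1)='.' (+6 fires, +5 burnt)
Step 4: cell (3,1)='.' (+5 fires, +6 burnt)
Step 5: cell (3,1)='.' (+4 fires, +5 burnt)
Step 6: cell (3,1)='.' (+2 fires, +4 burnt)
Step 7: cell (3,1)='.' (+1 fires, +2 burnt)
Step 8: cell (3,1)='.' (+0 fires, +1 burnt)
  fire out at step 8

1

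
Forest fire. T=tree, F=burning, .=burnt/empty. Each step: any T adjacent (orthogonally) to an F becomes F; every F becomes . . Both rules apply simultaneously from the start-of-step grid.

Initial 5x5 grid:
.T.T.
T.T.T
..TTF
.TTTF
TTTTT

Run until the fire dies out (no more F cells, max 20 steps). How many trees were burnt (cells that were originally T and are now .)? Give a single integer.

Step 1: +4 fires, +2 burnt (F count now 4)
Step 2: +3 fires, +4 burnt (F count now 3)
Step 3: +3 fires, +3 burnt (F count now 3)
Step 4: +1 fires, +3 burnt (F count now 1)
Step 5: +1 fires, +1 burnt (F count now 1)
Step 6: +0 fires, +1 burnt (F count now 0)
Fire out after step 6
Initially T: 15, now '.': 22
Total burnt (originally-T cells now '.'): 12

Answer: 12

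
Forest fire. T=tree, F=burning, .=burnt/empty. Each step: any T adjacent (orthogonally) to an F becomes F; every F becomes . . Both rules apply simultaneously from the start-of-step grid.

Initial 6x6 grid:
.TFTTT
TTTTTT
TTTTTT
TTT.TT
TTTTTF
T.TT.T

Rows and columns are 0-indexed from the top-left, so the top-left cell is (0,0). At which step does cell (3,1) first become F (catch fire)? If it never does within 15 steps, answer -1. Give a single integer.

Step 1: cell (3,1)='T' (+6 fires, +2 burnt)
Step 2: cell (3,1)='T' (+7 fires, +6 burnt)
Step 3: cell (3,1)='T' (+10 fires, +7 burnt)
Step 4: cell (3,1)='F' (+4 fires, +10 burnt)
  -> target ignites at step 4
Step 5: cell (3,1)='.' (+2 fires, +4 burnt)
Step 6: cell (3,1)='.' (+1 fires, +2 burnt)
Step 7: cell (3,1)='.' (+0 fires, +1 burnt)
  fire out at step 7

4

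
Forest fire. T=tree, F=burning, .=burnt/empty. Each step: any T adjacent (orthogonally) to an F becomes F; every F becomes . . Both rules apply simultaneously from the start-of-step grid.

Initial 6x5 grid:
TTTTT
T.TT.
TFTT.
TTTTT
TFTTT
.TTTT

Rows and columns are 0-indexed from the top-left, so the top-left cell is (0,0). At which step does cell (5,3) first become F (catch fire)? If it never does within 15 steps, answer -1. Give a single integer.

Step 1: cell (5,3)='T' (+6 fires, +2 burnt)
Step 2: cell (5,3)='T' (+7 fires, +6 burnt)
Step 3: cell (5,3)='F' (+6 fires, +7 burnt)
  -> target ignites at step 3
Step 4: cell (5,3)='.' (+4 fires, +6 burnt)
Step 5: cell (5,3)='.' (+1 fires, +4 burnt)
Step 6: cell (5,3)='.' (+0 fires, +1 burnt)
  fire out at step 6

3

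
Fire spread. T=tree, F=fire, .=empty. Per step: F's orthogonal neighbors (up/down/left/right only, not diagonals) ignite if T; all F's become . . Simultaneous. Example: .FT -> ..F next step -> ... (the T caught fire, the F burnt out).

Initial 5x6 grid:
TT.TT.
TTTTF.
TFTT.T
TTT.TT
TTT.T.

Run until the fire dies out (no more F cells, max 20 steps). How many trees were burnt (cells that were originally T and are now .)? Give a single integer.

Step 1: +6 fires, +2 burnt (F count now 6)
Step 2: +8 fires, +6 burnt (F count now 8)
Step 3: +3 fires, +8 burnt (F count now 3)
Step 4: +0 fires, +3 burnt (F count now 0)
Fire out after step 4
Initially T: 21, now '.': 26
Total burnt (originally-T cells now '.'): 17

Answer: 17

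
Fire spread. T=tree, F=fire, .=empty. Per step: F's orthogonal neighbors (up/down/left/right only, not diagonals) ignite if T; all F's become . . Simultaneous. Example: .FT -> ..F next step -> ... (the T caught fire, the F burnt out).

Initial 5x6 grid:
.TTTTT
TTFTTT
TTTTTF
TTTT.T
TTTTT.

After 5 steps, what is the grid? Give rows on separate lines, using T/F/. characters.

Step 1: 7 trees catch fire, 2 burn out
  .TFTTT
  TF.FTF
  TTFTF.
  TTTT.F
  TTTTT.
Step 2: 8 trees catch fire, 7 burn out
  .F.FTF
  F...F.
  TF.F..
  TTFT..
  TTTTT.
Step 3: 5 trees catch fire, 8 burn out
  ....F.
  ......
  F.....
  TF.F..
  TTFTT.
Step 4: 3 trees catch fire, 5 burn out
  ......
  ......
  ......
  F.....
  TF.FT.
Step 5: 2 trees catch fire, 3 burn out
  ......
  ......
  ......
  ......
  F...F.

......
......
......
......
F...F.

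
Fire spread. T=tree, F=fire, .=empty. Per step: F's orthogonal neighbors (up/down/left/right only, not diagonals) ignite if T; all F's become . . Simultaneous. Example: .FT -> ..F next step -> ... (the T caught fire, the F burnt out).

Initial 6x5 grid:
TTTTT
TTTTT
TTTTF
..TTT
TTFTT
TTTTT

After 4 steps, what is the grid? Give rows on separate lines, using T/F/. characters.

Step 1: 7 trees catch fire, 2 burn out
  TTTTT
  TTTTF
  TTTF.
  ..FTF
  TF.FT
  TTFTT
Step 2: 8 trees catch fire, 7 burn out
  TTTTF
  TTTF.
  TTF..
  ...F.
  F...F
  TF.FT
Step 3: 5 trees catch fire, 8 burn out
  TTTF.
  TTF..
  TF...
  .....
  .....
  F...F
Step 4: 3 trees catch fire, 5 burn out
  TTF..
  TF...
  F....
  .....
  .....
  .....

TTF..
TF...
F....
.....
.....
.....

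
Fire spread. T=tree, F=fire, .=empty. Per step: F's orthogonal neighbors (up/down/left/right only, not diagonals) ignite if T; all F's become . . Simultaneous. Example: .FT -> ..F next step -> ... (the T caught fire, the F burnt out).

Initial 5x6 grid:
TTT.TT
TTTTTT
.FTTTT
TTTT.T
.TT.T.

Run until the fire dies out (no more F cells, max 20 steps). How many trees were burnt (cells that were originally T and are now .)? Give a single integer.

Step 1: +3 fires, +1 burnt (F count now 3)
Step 2: +7 fires, +3 burnt (F count now 7)
Step 3: +6 fires, +7 burnt (F count now 6)
Step 4: +2 fires, +6 burnt (F count now 2)
Step 5: +3 fires, +2 burnt (F count now 3)
Step 6: +1 fires, +3 burnt (F count now 1)
Step 7: +0 fires, +1 burnt (F count now 0)
Fire out after step 7
Initially T: 23, now '.': 29
Total burnt (originally-T cells now '.'): 22

Answer: 22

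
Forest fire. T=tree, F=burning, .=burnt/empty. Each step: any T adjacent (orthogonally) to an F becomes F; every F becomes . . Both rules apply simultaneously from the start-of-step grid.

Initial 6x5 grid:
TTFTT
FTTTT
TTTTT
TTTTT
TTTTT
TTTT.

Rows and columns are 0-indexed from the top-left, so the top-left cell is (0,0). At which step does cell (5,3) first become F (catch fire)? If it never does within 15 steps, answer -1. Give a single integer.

Step 1: cell (5,3)='T' (+6 fires, +2 burnt)
Step 2: cell (5,3)='T' (+5 fires, +6 burnt)
Step 3: cell (5,3)='T' (+5 fires, +5 burnt)
Step 4: cell (5,3)='T' (+5 fires, +5 burnt)
Step 5: cell (5,3)='T' (+4 fires, +5 burnt)
Step 6: cell (5,3)='F' (+2 fires, +4 burnt)
  -> target ignites at step 6
Step 7: cell (5,3)='.' (+0 fires, +2 burnt)
  fire out at step 7

6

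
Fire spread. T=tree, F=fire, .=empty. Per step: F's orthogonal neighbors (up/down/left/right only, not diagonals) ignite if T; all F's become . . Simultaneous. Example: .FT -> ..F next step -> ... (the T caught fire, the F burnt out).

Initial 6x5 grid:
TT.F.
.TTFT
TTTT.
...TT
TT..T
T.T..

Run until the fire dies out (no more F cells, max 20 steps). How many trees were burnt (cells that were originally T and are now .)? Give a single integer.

Step 1: +3 fires, +2 burnt (F count now 3)
Step 2: +3 fires, +3 burnt (F count now 3)
Step 3: +3 fires, +3 burnt (F count now 3)
Step 4: +3 fires, +3 burnt (F count now 3)
Step 5: +0 fires, +3 burnt (F count now 0)
Fire out after step 5
Initially T: 16, now '.': 26
Total burnt (originally-T cells now '.'): 12

Answer: 12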